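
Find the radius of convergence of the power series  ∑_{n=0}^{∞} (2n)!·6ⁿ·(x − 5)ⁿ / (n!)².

Ratio test: |a_{n+1}/a_n| = (2n+1)·(2n+2)/(n+1)² · 6 → 24 as n → ∞.
Convergence for |x − 5| · 24 < 1, i.e. |x − 5| < 1/24. So R = 1/24.

R = 1/24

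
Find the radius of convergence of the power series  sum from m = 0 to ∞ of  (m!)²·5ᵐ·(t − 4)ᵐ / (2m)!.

R = 4/5

Ratio test: |a_{m+1}/a_m| = (m+1)²/[(2m+1)·(2m+2)] · 5 → 5/4 as m → ∞.
Hence the series converges for |t − 4| < 1/(5/4) = 4/5, so the radius of convergence is 4/5.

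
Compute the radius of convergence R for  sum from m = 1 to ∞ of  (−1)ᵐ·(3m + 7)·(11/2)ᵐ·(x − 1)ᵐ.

R = 2/11

The ratio of consecutive coefficients is [(3(m+1) + 7)/(3m + 7)] · 11/2 → 11/2.
Hence the series converges for |x − 1| < 1/(11/2) = 2/11, so the radius of convergence is 2/11.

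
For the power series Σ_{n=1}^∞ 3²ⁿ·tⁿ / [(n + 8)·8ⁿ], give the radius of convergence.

Ratio test: |a_{n+1}/a_n| = [(n + 8)/((n+1) + 8)] · 9/8 → 9/8 as n → ∞.
The series converges when 9/8 · |t| < 1, giving R = 8/9.

R = 8/9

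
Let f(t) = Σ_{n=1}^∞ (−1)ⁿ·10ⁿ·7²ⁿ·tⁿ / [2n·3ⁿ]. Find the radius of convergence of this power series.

R = 3/490

Apply the ratio test: |a_{n+1}| / |a_n| = [2n/2(n+1)] · 10·49/3, which tends to 490/3 as n → ∞.
The series converges when 490/3 · |t| < 1, giving R = 3/490.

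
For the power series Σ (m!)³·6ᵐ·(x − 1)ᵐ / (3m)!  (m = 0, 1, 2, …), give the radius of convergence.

R = 9/2

The ratio of consecutive coefficients is (m+1)³/[(3m+1)·(3m+2)·(3m+3)] · 6 → 2/9.
Hence the series converges for |x − 1| < 1/(2/9) = 9/2, so the radius of convergence is 9/2.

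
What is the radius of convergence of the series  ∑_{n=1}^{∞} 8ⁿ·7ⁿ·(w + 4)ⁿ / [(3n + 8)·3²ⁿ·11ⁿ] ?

Ratio test: |a_{n+1}/a_n| = [(3n + 8)/(3(n+1) + 8)] · 8·7/(9·11) → 56/99 as n → ∞.
Hence the series converges for |w + 4| < 1/(56/99) = 99/56, so the radius of convergence is 99/56.

R = 99/56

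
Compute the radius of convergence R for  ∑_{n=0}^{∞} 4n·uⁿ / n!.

R = ∞

The ratio of consecutive coefficients is 4(n+1)/4n · 1/(n+1) → 0.
The limit is 0, so the series converges for all u; R = ∞.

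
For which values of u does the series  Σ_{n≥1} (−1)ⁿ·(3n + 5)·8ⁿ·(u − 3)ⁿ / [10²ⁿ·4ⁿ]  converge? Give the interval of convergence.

The ratio of consecutive coefficients is [(3(n+1) + 5)/(3n + 5)] · 8/(100·4) → 1/50.
The series converges when 1/50 · |u − 3| < 1, giving R = 50.
At u = 53: the terms have absolute value of order n, which does not tend to 0, so the series diverges by the divergence test.
Check u = -47: the terms have absolute value of order n, which does not tend to 0, so the series diverges by the divergence test.

(-47, 53)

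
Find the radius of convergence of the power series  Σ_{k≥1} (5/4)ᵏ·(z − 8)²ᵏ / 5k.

R = 2√5/5

Apply the ratio test: |a_{k+1}| / |a_k| = [5k/5(k+1)] · 5/4, which tends to 5/4 as k → ∞.
Successive powers of (z − 8) differ by 2, so the series converges when |z − 8|² · 5/4 < 1, i.e. |z − 8| < √(4/5). So R = 2√5/5.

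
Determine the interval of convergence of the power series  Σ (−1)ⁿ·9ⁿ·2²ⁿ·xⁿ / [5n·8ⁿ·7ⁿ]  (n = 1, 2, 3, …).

The ratio of consecutive coefficients is [5n/5(n+1)] · 9·4/(8·7) → 9/14.
Hence the series converges for |x| < 1/(9/14) = 14/9, so the radius of convergence is 14/9.
When x = 14/9, an alternating series whose terms decrease to 0 in absolute value, so it converges by the Leibniz criterion.
At x = -14/9: the terms are asymptotic to a nonzero constant times 1/n, so the series diverges by limit comparison with Σ 1/n.

(-14/9, 14/9]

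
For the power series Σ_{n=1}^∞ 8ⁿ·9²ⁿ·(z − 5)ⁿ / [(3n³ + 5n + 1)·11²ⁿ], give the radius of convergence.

Apply the ratio test: |a_{n+1}| / |a_n| = [(3n³ + 5n + 1)/(3(n+1)³ + 5(n+1) + 1)] · 8·81/121, which tends to 648/121 as n → ∞.
The series converges when 648/121 · |z − 5| < 1, giving R = 121/648.

R = 121/648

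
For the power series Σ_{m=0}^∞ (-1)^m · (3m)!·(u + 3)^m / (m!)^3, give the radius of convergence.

R = 1/27

Ratio test: |a_{m+1}/a_m| = (3m+1)·(3m+2)·(3m+3)/(m+1)³ → 27 as m → ∞.
Hence the series converges for |u + 3| < 1/(27) = 1/27, so the radius of convergence is 1/27.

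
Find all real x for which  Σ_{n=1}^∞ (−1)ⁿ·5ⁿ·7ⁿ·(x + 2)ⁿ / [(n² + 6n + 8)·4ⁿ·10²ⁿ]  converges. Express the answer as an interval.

[-94/7, 66/7]

By the ratio test, |a_{n+1}/a_n| = [(n² + 6n + 8)/((n+1)² + 6(n+1) + 8)] · 5·7/(4·100) → 7/80.
Hence the series converges for |x + 2| < 1/(7/80) = 80/7, so the radius of convergence is 80/7.
At x = 66/7: the terms are on the order of 1/n², so the series converges absolutely by comparison with the p-series (p = 2 > 1).
When x = -94/7, the series is dominated by a constant times Σ 1/n², which converges (p = 2 > 1).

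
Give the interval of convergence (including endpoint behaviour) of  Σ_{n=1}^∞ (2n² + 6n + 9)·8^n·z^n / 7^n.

(-7/8, 7/8)

The ratio of consecutive coefficients is [(2(n+1)² + 6(n+1) + 9)/(2n² + 6n + 9)] · 8/7 → 8/7.
Hence the series converges for |z| < 1/(8/7) = 7/8, so the radius of convergence is 7/8.
Check z = 7/8: the terms do not tend to 0, so the series diverges.
At z = -7/8: the n-th term does not approach 0; divergence by the term test.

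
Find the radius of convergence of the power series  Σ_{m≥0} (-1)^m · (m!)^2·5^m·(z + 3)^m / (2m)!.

By the ratio test, |a_{m+1}/a_m| = (m+1)²/[(2m+1)·(2m+2)] · 5 → 5/4.
Thus R = 1/(5/4) = 4/5.

R = 4/5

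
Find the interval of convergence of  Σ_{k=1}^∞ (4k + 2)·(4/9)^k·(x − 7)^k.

(19/4, 37/4)

Apply the ratio test: |a_{k+1}| / |a_k| = [(4(k+1) + 2)/(4k + 2)] · 4/9, which tends to 4/9 as k → ∞.
Convergence for |x − 7| · 4/9 < 1, i.e. |x − 7| < 9/4. So R = 9/4.
At x = 37/4: the terms do not tend to 0, so the series diverges.
When x = 19/4, the k-th term does not approach 0; divergence by the term test.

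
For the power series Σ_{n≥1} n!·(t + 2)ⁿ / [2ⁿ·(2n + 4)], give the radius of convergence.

R = 0

Ratio test: |a_{n+1}/a_n| = (n+1) · 1/2 · (2n + 4)/(2(n+1) + 4) → ∞ as n → ∞.
The ratio grows without bound, so the series diverges whenever (t + 2) ≠ 0; it converges only at t = -2. R = 0.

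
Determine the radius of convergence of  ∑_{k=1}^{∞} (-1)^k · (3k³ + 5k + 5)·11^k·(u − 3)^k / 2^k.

By the ratio test, |a_{k+1}/a_k| = [(3(k+1)³ + 5(k+1) + 5)/(3k³ + 5k + 5)] · 11/2 → 11/2.
Convergence for |u − 3| · 11/2 < 1, i.e. |u − 3| < 2/11. So R = 2/11.

R = 2/11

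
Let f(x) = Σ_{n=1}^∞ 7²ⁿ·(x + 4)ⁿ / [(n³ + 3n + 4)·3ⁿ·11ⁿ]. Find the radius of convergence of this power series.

The ratio of consecutive coefficients is [(n³ + 3n + 4)/((n+1)³ + 3(n+1) + 4)] · 49/(3·11) → 49/33.
Convergence for |x + 4| · 49/33 < 1, i.e. |x + 4| < 33/49. So R = 33/49.

R = 33/49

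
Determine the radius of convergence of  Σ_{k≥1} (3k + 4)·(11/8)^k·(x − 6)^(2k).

Ratio test: |a_{k+1}/a_k| = [(3(k+1) + 4)/(3k + 4)] · 11/8 → 11/8 as k → ∞.
Successive powers of (x − 6) differ by 2, so the series converges when |x − 6|² · 11/8 < 1, i.e. |x − 6| < √(8/11). So R = 2√22/11.

R = 2√22/11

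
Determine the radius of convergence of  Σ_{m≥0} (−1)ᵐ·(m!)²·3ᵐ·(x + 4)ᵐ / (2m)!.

Ratio test: |a_{m+1}/a_m| = (m+1)²/[(2m+1)·(2m+2)] · 3 → 3/4 as m → ∞.
Convergence for |x + 4| · 3/4 < 1, i.e. |x + 4| < 4/3. So R = 4/3.

R = 4/3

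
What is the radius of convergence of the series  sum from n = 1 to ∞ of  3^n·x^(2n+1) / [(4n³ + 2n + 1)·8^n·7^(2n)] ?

The ratio of consecutive coefficients is [(4n³ + 2n + 1)/(4(n+1)³ + 2(n+1) + 1)] · 3/(8·49) → 3/392.
Writing y = x², the series in y has radius 392/3, so |x| < √(392/3) and R = 14√6/3.

R = 14√6/3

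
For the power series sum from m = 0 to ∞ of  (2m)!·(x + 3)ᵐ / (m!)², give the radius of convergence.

The ratio of consecutive coefficients is (2m+1)·(2m+2)/(m+1)² → 4.
Hence the series converges for |x + 3| < 1/(4) = 1/4, so the radius of convergence is 1/4.

R = 1/4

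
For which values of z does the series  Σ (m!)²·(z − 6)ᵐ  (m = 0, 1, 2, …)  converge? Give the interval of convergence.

Ratio test: |a_{m+1}/a_m| = (m+1)² → ∞ as m → ∞.
The terms grow without bound for any (z − 6) ≠ 0, so R = 0 (convergence only at z = 6).

{6}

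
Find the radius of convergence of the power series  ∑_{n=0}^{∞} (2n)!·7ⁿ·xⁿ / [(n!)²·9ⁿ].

R = 9/28

The ratio of consecutive coefficients is (2n+1)·(2n+2)/(n+1)² · 7/9 → 28/9.
The series converges when 28/9 · |x| < 1, giving R = 9/28.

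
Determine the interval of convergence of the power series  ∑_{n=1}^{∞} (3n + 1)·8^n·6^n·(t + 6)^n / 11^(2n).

(-409/48, -167/48)

Apply the ratio test: |a_{n+1}| / |a_n| = [(3(n+1) + 1)/(3n + 1)] · 8·6/121, which tends to 48/121 as n → ∞.
Convergence for |t + 6| · 48/121 < 1, i.e. |t + 6| < 121/48. So R = 121/48.
Endpoint t = -167/48: the terms have absolute value of order n, which does not tend to 0, so the series diverges by the divergence test.
At t = -409/48: the terms do not tend to 0, so the series diverges.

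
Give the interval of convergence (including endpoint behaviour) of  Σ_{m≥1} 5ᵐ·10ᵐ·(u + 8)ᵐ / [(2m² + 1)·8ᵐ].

Apply the ratio test: |a_{m+1}| / |a_m| = [(2m² + 1)/(2(m+1)² + 1)] · 5·10/8, which tends to 25/4 as m → ∞.
Hence the series converges for |u + 8| < 1/(25/4) = 4/25, so the radius of convergence is 4/25.
When u = -196/25, the series is dominated by a constant times Σ 1/m², which converges (p = 2 > 1).
At u = -204/25: absolute convergence follows by limit comparison with Σ 1/m².

[-204/25, -196/25]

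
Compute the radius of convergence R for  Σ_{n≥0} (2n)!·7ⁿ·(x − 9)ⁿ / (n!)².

By the ratio test, |a_{n+1}/a_n| = (2n+1)·(2n+2)/(n+1)² · 7 → 28.
Convergence for |x − 9| · 28 < 1, i.e. |x − 9| < 1/28. So R = 1/28.

R = 1/28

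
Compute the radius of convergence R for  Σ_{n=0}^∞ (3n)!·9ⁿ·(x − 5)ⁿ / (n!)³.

Apply the ratio test: |a_{n+1}| / |a_n| = (3n+1)·(3n+2)·(3n+3)/(n+1)³ · 9, which tends to 243 as n → ∞.
Thus R = 1/(243) = 1/243.

R = 1/243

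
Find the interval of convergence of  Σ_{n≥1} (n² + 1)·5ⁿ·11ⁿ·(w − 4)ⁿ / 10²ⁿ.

By the ratio test, |a_{n+1}/a_n| = [((n+1)² + 1)/(n² + 1)] · 5·11/100 → 11/20.
Convergence for |w − 4| · 11/20 < 1, i.e. |w − 4| < 20/11. So R = 20/11.
Endpoint w = 64/11: the n-th term does not approach 0; divergence by the term test.
When w = 24/11, the n-th term does not approach 0; divergence by the term test.

(24/11, 64/11)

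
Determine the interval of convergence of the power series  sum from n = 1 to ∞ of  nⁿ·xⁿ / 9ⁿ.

Root test: |a_n|^(1/n) = n/9 → ∞.
The root grows without bound, so R = 0 (convergence only at x = 0).

{0}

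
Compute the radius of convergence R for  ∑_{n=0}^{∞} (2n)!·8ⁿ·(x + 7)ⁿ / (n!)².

R = 1/32

Ratio test: |a_{n+1}/a_n| = (2n+1)·(2n+2)/(n+1)² · 8 → 32 as n → ∞.
Hence the series converges for |x + 7| < 1/(32) = 1/32, so the radius of convergence is 1/32.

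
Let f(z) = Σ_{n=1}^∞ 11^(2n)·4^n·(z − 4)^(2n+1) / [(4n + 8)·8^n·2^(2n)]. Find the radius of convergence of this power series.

R = 2√2/11

Apply the ratio test: |a_{n+1}| / |a_n| = [(4n + 8)/(4(n+1) + 8)] · 121·4/(8·4), which tends to 121/8 as n → ∞.
Writing y = (z − 4)², the series in y has radius 8/121, so |z − 4| < √(8/121) and R = 2√2/11.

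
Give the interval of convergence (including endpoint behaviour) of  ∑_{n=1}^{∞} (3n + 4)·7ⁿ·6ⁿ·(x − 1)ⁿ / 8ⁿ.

The ratio of consecutive coefficients is [(3(n+1) + 4)/(3n + 4)] · 7·6/8 → 21/4.
The series converges when 21/4 · |x − 1| < 1, giving R = 4/21.
Check x = 25/21: the terms have absolute value of order n, which does not tend to 0, so the series diverges by the divergence test.
At x = 17/21: the terms have absolute value of order n, which does not tend to 0, so the series diverges by the divergence test.

(17/21, 25/21)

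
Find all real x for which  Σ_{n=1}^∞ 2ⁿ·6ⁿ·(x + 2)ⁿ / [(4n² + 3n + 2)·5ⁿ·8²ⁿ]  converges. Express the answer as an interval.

Ratio test: |a_{n+1}/a_n| = [(4n² + 3n + 2)/(4(n+1)² + 3(n+1) + 2)] · 2·6/(5·64) → 3/80 as n → ∞.
Thus R = 1/(3/80) = 80/3.
Check x = 74/3: the series is dominated by a constant times Σ 1/n², which converges (p = 2 > 1).
Endpoint x = -86/3: the terms are on the order of 1/n², so the series converges absolutely by comparison with the p-series (p = 2 > 1).

[-86/3, 74/3]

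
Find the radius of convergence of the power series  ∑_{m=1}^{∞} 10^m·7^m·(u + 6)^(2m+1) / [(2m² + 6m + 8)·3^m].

R = √210/70

The ratio of consecutive coefficients is [(2m² + 6m + 8)/(2(m+1)² + 6(m+1) + 8)] · 10·7/3 → 70/3.
Since the exponent of (u + 6) increases by 2 each term, convergence requires |u + 6|² < 3/70, hence R = √210/70.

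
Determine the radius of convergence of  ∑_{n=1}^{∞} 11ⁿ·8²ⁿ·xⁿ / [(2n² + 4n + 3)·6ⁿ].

R = 3/352

Ratio test: |a_{n+1}/a_n| = [(2n² + 4n + 3)/(2(n+1)² + 4(n+1) + 3)] · 11·64/6 → 352/3 as n → ∞.
Hence the series converges for |x| < 1/(352/3) = 3/352, so the radius of convergence is 3/352.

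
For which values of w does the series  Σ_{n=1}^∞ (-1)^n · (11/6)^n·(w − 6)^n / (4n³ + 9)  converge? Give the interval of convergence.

[60/11, 72/11]

Ratio test: |a_{n+1}/a_n| = [(4n³ + 9)/(4(n+1)³ + 9)] · 11/6 → 11/6 as n → ∞.
Convergence for |w − 6| · 11/6 < 1, i.e. |w − 6| < 6/11. So R = 6/11.
At w = 72/11: the series is dominated by a constant times Σ 1/n³, which converges (p = 3 > 1).
At w = 60/11: the terms are on the order of 1/n³, so the series converges absolutely by comparison with the p-series (p = 3 > 1).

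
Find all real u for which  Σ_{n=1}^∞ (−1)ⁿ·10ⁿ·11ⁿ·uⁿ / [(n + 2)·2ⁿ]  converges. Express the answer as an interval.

(-1/55, 1/55]

Ratio test: |a_{n+1}/a_n| = [(n + 2)/((n+1) + 2)] · 10·11/2 → 55 as n → ∞.
Thus R = 1/(55) = 1/55.
Endpoint u = 1/55: an alternating series whose terms decrease to 0 in absolute value, so it converges by the Leibniz criterion.
Endpoint u = -1/55: comparison with the harmonic series Σ 1/n shows the series diverges.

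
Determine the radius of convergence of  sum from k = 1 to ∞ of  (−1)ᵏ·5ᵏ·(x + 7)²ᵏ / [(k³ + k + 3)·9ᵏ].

Ratio test: |a_{k+1}/a_k| = [(k³ + k + 3)/((k+1)³ + (k+1) + 3)] · 5/9 → 5/9 as k → ∞.
Since the exponent of (x + 7) increases by 2 each term, convergence requires |x + 7|² < 9/5, hence R = 3√5/5.

R = 3√5/5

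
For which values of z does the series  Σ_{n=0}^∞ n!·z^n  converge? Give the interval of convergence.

Ratio test: |a_{n+1}/a_n| = (n+1) → ∞ as n → ∞.
The ratio grows without bound, so the series diverges whenever z ≠ 0; it converges only at z = 0. R = 0.

{0}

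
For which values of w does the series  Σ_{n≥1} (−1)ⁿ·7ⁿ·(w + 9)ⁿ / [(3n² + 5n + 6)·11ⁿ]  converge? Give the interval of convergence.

[-74/7, -52/7]

Ratio test: |a_{n+1}/a_n| = [(3n² + 5n + 6)/(3(n+1)² + 5(n+1) + 6)] · 7/11 → 7/11 as n → ∞.
Thus R = 1/(7/11) = 11/7.
Endpoint w = -52/7: the terms are on the order of 1/n², so the series converges absolutely by comparison with the p-series (p = 2 > 1).
Check w = -74/7: absolute convergence follows by limit comparison with Σ 1/n².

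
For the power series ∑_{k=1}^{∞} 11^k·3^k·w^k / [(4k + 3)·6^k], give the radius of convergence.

Apply the ratio test: |a_{k+1}| / |a_k| = [(4k + 3)/(4(k+1) + 3)] · 11·3/6, which tends to 11/2 as k → ∞.
Thus R = 1/(11/2) = 2/11.

R = 2/11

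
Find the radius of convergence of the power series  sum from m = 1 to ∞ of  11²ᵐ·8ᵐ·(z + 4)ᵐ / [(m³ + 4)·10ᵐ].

R = 5/484

Apply the ratio test: |a_{m+1}| / |a_m| = [(m³ + 4)/((m+1)³ + 4)] · 121·8/10, which tends to 484/5 as m → ∞.
Hence the series converges for |z + 4| < 1/(484/5) = 5/484, so the radius of convergence is 5/484.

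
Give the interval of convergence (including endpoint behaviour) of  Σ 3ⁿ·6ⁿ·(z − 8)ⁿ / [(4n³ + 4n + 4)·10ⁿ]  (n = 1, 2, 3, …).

Ratio test: |a_{n+1}/a_n| = [(4n³ + 4n + 4)/(4(n+1)³ + 4(n+1) + 4)] · 3·6/10 → 9/5 as n → ∞.
The series converges when 9/5 · |z − 8| < 1, giving R = 5/9.
When z = 77/9, the series is dominated by a constant times Σ 1/n³, which converges (p = 3 > 1).
At z = 67/9: the terms are on the order of 1/n³, so the series converges absolutely by comparison with the p-series (p = 3 > 1).

[67/9, 77/9]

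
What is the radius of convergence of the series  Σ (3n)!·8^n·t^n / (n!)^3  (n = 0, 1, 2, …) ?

R = 1/216

Ratio test: |a_{n+1}/a_n| = (3n+1)·(3n+2)·(3n+3)/(n+1)³ · 8 → 216 as n → ∞.
Convergence for |t| · 216 < 1, i.e. |t| < 1/216. So R = 1/216.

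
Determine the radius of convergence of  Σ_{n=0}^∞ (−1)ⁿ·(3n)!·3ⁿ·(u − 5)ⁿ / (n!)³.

By the ratio test, |a_{n+1}/a_n| = (3n+1)·(3n+2)·(3n+3)/(n+1)³ · 3 → 81.
Hence the series converges for |u − 5| < 1/(81) = 1/81, so the radius of convergence is 1/81.

R = 1/81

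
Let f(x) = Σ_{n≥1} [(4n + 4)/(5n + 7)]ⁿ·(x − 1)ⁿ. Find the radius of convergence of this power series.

R = 5/4

By the Cauchy root test, |a_n|^(1/n) = (4n + 4)/(5n + 7) → 4/5.
Hence the series converges for |x − 1| < 1/(4/5) = 5/4, so the radius of convergence is 5/4.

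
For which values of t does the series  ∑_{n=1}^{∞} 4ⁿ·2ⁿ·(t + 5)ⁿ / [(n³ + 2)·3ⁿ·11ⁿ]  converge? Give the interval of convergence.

[-73/8, -7/8]

Ratio test: |a_{n+1}/a_n| = [(n³ + 2)/((n+1)³ + 2)] · 4·2/(3·11) → 8/33 as n → ∞.
The series converges when 8/33 · |t + 5| < 1, giving R = 33/8.
When t = -7/8, the series is dominated by a constant times Σ 1/n³, which converges (p = 3 > 1).
When t = -73/8, the terms are on the order of 1/n³, so the series converges absolutely by comparison with the p-series (p = 3 > 1).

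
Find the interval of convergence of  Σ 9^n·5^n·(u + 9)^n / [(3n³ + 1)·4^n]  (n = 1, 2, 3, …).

[-409/45, -401/45]

By the ratio test, |a_{n+1}/a_n| = [(3n³ + 1)/(3(n+1)³ + 1)] · 9·5/4 → 45/4.
Hence the series converges for |u + 9| < 1/(45/4) = 4/45, so the radius of convergence is 4/45.
When u = -401/45, the series is dominated by a constant times Σ 1/n³, which converges (p = 3 > 1).
At u = -409/45: absolute convergence follows by limit comparison with Σ 1/n³.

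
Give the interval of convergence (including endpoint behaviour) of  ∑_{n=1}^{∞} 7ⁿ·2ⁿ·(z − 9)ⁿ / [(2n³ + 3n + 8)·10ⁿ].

[58/7, 68/7]

Apply the ratio test: |a_{n+1}| / |a_n| = [(2n³ + 3n + 8)/(2(n+1)³ + 3(n+1) + 8)] · 7·2/10, which tends to 7/5 as n → ∞.
Hence the series converges for |z − 9| < 1/(7/5) = 5/7, so the radius of convergence is 5/7.
Endpoint z = 68/7: the terms are on the order of 1/n³, so the series converges absolutely by comparison with the p-series (p = 3 > 1).
Endpoint z = 58/7: the terms are on the order of 1/n³, so the series converges absolutely by comparison with the p-series (p = 3 > 1).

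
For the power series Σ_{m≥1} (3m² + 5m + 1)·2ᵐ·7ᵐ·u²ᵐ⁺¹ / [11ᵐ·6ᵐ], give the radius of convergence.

R = √231/7

Apply the ratio test: |a_{m+1}| / |a_m| = [(3(m+1)² + 5(m+1) + 1)/(3m² + 5m + 1)] · 2·7/(11·6), which tends to 7/33 as m → ∞.
Writing y = u², the series in y has radius 33/7, so |u| < √(33/7) and R = √231/7.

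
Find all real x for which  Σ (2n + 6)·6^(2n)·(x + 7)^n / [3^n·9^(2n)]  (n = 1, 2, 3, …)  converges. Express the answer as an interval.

(-55/4, -1/4)

The ratio of consecutive coefficients is [(2(n+1) + 6)/(2n + 6)] · 36/(3·81) → 4/27.
Hence the series converges for |x + 7| < 1/(4/27) = 27/4, so the radius of convergence is 27/4.
At x = -1/4: the terms have absolute value of order n, which does not tend to 0, so the series diverges by the divergence test.
When x = -55/4, the terms have absolute value of order n, which does not tend to 0, so the series diverges by the divergence test.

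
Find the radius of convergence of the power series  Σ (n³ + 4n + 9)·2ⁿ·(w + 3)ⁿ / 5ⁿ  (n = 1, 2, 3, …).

R = 5/2

The ratio of consecutive coefficients is [((n+1)³ + 4(n+1) + 9)/(n³ + 4n + 9)] · 2/5 → 2/5.
Hence the series converges for |w + 3| < 1/(2/5) = 5/2, so the radius of convergence is 5/2.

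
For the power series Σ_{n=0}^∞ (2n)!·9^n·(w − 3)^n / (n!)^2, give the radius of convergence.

By the ratio test, |a_{n+1}/a_n| = (2n+1)·(2n+2)/(n+1)² · 9 → 36.
Thus R = 1/(36) = 1/36.

R = 1/36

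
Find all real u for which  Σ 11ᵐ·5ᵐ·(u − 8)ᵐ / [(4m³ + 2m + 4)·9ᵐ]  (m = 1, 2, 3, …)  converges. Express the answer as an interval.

[431/55, 449/55]

The ratio of consecutive coefficients is [(4m³ + 2m + 4)/(4(m+1)³ + 2(m+1) + 4)] · 11·5/9 → 55/9.
Thus R = 1/(55/9) = 9/55.
At u = 449/55: absolute convergence follows by limit comparison with Σ 1/m³.
Endpoint u = 431/55: absolute convergence follows by limit comparison with Σ 1/m³.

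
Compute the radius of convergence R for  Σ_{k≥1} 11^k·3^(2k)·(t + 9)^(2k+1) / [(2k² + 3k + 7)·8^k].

By the ratio test, |a_{k+1}/a_k| = [(2k² + 3k + 7)/(2(k+1)² + 3(k+1) + 7)] · 11·9/8 → 99/8.
Successive powers of (t + 9) differ by 2, so the series converges when |t + 9|² · 99/8 < 1, i.e. |t + 9| < √(8/99). So R = 2√22/33.

R = 2√22/33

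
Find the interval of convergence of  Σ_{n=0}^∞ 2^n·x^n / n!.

(−∞, ∞)

By the ratio test, |a_{n+1}/a_n| = 2 · 1/(n+1) → 0.
The ratio tends to 0 regardless of x, hence R = ∞.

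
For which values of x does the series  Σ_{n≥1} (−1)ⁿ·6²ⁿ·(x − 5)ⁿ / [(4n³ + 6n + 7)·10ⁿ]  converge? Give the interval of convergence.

[85/18, 95/18]

Ratio test: |a_{n+1}/a_n| = [(4n³ + 6n + 7)/(4(n+1)³ + 6(n+1) + 7)] · 36/10 → 18/5 as n → ∞.
Convergence for |x − 5| · 18/5 < 1, i.e. |x − 5| < 5/18. So R = 5/18.
Check x = 95/18: the terms are on the order of 1/n³, so the series converges absolutely by comparison with the p-series (p = 3 > 1).
At x = 85/18: the series is dominated by a constant times Σ 1/n³, which converges (p = 3 > 1).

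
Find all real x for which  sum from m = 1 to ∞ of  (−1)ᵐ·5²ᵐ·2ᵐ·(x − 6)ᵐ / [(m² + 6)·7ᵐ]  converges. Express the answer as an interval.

[293/50, 307/50]

By the ratio test, |a_{m+1}/a_m| = [(m² + 6)/((m+1)² + 6)] · 25·2/7 → 50/7.
Hence the series converges for |x − 6| < 1/(50/7) = 7/50, so the radius of convergence is 7/50.
Endpoint x = 307/50: the terms are on the order of 1/m², so the series converges absolutely by comparison with the p-series (p = 2 > 1).
Check x = 293/50: absolute convergence follows by limit comparison with Σ 1/m².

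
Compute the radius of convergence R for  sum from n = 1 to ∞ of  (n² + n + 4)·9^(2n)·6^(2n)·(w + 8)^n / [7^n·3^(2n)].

The ratio of consecutive coefficients is [((n+1)² + (n+1) + 4)/(n² + n + 4)] · 81·36/(7·9) → 324/7.
The series converges when 324/7 · |w + 8| < 1, giving R = 7/324.

R = 7/324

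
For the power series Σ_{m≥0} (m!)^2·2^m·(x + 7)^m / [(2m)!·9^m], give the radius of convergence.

R = 18

By the ratio test, |a_{m+1}/a_m| = (m+1)²/[(2m+1)·(2m+2)] · 2/9 → 1/18.
Hence the series converges for |x + 7| < 1/(1/18) = 18, so the radius of convergence is 18.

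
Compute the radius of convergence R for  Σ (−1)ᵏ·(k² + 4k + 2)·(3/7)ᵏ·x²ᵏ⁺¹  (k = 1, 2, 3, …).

Apply the ratio test: |a_{k+1}| / |a_k| = [((k+1)² + 4(k+1) + 2)/(k² + 4k + 2)] · 3/7, which tends to 3/7 as k → ∞.
Since the exponent of x increases by 2 each term, convergence requires |x|² < 7/3, hence R = √21/3.

R = √21/3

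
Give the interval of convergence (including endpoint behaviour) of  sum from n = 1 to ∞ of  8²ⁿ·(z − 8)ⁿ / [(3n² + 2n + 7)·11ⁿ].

[501/64, 523/64]

Apply the ratio test: |a_{n+1}| / |a_n| = [(3n² + 2n + 7)/(3(n+1)² + 2(n+1) + 7)] · 64/11, which tends to 64/11 as n → ∞.
Convergence for |z − 8| · 64/11 < 1, i.e. |z − 8| < 11/64. So R = 11/64.
Check z = 523/64: absolute convergence follows by limit comparison with Σ 1/n².
At z = 501/64: the terms are on the order of 1/n², so the series converges absolutely by comparison with the p-series (p = 2 > 1).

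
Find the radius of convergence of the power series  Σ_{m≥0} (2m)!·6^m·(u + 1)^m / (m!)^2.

R = 1/24

By the ratio test, |a_{m+1}/a_m| = (2m+1)·(2m+2)/(m+1)² · 6 → 24.
Thus R = 1/(24) = 1/24.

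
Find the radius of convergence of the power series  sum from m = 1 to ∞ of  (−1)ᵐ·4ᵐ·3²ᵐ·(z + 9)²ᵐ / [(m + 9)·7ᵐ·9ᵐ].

R = √7/2

The ratio of consecutive coefficients is [(m + 9)/((m+1) + 9)] · 4·9/(7·9) → 4/7.
Successive powers of (z + 9) differ by 2, so the series converges when |z + 9|² · 4/7 < 1, i.e. |z + 9| < √(7/4). So R = √7/2.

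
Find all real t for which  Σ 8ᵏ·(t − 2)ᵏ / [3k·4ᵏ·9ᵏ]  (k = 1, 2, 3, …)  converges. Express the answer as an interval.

Apply the ratio test: |a_{k+1}| / |a_k| = [3k/3(k+1)] · 8/(4·9), which tends to 2/9 as k → ∞.
The series converges when 2/9 · |t − 2| < 1, giving R = 9/2.
At t = 13/2: the terms are asymptotic to a nonzero constant times 1/k, so the series diverges by limit comparison with Σ 1/k.
At t = -5/2: convergence follows from the alternating series test (terms decrease monotonically to 0).

[-5/2, 13/2)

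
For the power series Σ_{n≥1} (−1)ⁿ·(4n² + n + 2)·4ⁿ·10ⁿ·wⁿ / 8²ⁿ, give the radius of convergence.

Ratio test: |a_{n+1}/a_n| = [(4(n+1)² + (n+1) + 2)/(4n² + n + 2)] · 4·10/64 → 5/8 as n → ∞.
Hence the series converges for |w| < 1/(5/8) = 8/5, so the radius of convergence is 8/5.

R = 8/5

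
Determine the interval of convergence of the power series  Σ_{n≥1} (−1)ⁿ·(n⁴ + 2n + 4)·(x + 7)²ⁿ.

Apply the ratio test: |a_{n+1}| / |a_n| = ((n+1)⁴ + 2(n+1) + 4)/(n⁴ + 2n + 4), which tends to 1 as n → ∞.
Writing y = (x + 7)², the series in y has radius 1, so |x + 7| < √(1) = 1 and R = 1.
When x = -6, the terms have absolute value of order n⁴, which does not tend to 0, so the series diverges by the divergence test.
When x = -8, the terms have absolute value of order n⁴, which does not tend to 0, so the series diverges by the divergence test.

(-8, -6)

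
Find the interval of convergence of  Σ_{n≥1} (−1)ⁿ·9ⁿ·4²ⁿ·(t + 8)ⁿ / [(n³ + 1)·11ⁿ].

[-1163/144, -1141/144]

The ratio of consecutive coefficients is [(n³ + 1)/((n+1)³ + 1)] · 9·16/11 → 144/11.
The series converges when 144/11 · |t + 8| < 1, giving R = 11/144.
Check t = -1141/144: absolute convergence follows by limit comparison with Σ 1/n³.
Check t = -1163/144: the series is dominated by a constant times Σ 1/n³, which converges (p = 3 > 1).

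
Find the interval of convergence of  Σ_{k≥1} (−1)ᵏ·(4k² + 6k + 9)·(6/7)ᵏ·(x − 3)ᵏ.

(11/6, 25/6)

The ratio of consecutive coefficients is [(4(k+1)² + 6(k+1) + 9)/(4k² + 6k + 9)] · 6/7 → 6/7.
The series converges when 6/7 · |x − 3| < 1, giving R = 7/6.
Endpoint x = 25/6: the terms have absolute value of order k², which does not tend to 0, so the series diverges by the divergence test.
At x = 11/6: the terms do not tend to 0, so the series diverges.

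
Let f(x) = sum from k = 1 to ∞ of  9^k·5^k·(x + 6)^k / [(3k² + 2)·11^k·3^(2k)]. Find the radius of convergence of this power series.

R = 11/5

The ratio of consecutive coefficients is [(3k² + 2)/(3(k+1)² + 2)] · 9·5/(11·9) → 5/11.
Convergence for |x + 6| · 5/11 < 1, i.e. |x + 6| < 11/5. So R = 11/5.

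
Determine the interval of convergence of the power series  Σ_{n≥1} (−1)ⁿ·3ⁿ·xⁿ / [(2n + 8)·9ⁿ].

The ratio of consecutive coefficients is [(2n + 8)/(2(n+1) + 8)] · 3/9 → 1/3.
Convergence for |x| · 1/3 < 1, i.e. |x| < 3. So R = 3.
At x = 3: the terms alternate in sign and decrease monotonically to 0 in absolute value (size ~ c/n), so the alternating series test gives convergence.
When x = -3, the terms behave like c/n; limit comparison with the harmonic series gives divergence.

(-3, 3]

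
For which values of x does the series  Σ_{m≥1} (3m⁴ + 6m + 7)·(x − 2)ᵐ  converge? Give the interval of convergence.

(1, 3)

The ratio of consecutive coefficients is (3(m+1)⁴ + 6(m+1) + 7)/(3m⁴ + 6m + 7) → 1.
So the series converges when |x − 2| < 1 and diverges when |x − 2| > 1; R = 1.
Endpoint x = 3: the terms have absolute value of order m⁴, which does not tend to 0, so the series diverges by the divergence test.
Check x = 1: the terms do not tend to 0, so the series diverges.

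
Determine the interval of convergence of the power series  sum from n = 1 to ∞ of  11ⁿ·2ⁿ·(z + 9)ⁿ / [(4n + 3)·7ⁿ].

[-205/22, -191/22)

Ratio test: |a_{n+1}/a_n| = [(4n + 3)/(4(n+1) + 3)] · 11·2/7 → 22/7 as n → ∞.
Convergence for |z + 9| · 22/7 < 1, i.e. |z + 9| < 7/22. So R = 7/22.
Endpoint z = -191/22: the terms behave like c/n; limit comparison with the harmonic series gives divergence.
Endpoint z = -205/22: convergence follows from the alternating series test (terms decrease monotonically to 0).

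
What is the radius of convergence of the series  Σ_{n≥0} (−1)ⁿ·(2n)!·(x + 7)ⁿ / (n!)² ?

Ratio test: |a_{n+1}/a_n| = (2n+1)·(2n+2)/(n+1)² → 4 as n → ∞.
Convergence for |x + 7| · 4 < 1, i.e. |x + 7| < 1/4. So R = 1/4.

R = 1/4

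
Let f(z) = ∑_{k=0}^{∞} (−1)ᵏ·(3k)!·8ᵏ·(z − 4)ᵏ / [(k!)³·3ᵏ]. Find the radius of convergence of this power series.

By the ratio test, |a_{k+1}/a_k| = (3k+1)·(3k+2)·(3k+3)/(k+1)³ · 8/3 → 72.
The series converges when 72 · |z − 4| < 1, giving R = 1/72.

R = 1/72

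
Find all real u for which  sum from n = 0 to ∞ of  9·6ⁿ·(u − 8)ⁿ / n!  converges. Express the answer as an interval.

The ratio of consecutive coefficients is 9/9 · 6 · 1/(n+1) → 0.
The limit is 0, so the series converges for all u; R = ∞.

(−∞, ∞)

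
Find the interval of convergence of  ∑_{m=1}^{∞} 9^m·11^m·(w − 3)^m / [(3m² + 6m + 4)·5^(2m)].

[272/99, 322/99]

Apply the ratio test: |a_{m+1}| / |a_m| = [(3m² + 6m + 4)/(3(m+1)² + 6(m+1) + 4)] · 9·11/25, which tends to 99/25 as m → ∞.
The series converges when 99/25 · |w − 3| < 1, giving R = 25/99.
When w = 322/99, absolute convergence follows by limit comparison with Σ 1/m².
At w = 272/99: absolute convergence follows by limit comparison with Σ 1/m².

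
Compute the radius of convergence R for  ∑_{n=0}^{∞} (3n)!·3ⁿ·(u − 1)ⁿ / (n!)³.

R = 1/81

Apply the ratio test: |a_{n+1}| / |a_n| = (3n+1)·(3n+2)·(3n+3)/(n+1)³ · 3, which tends to 81 as n → ∞.
Thus R = 1/(81) = 1/81.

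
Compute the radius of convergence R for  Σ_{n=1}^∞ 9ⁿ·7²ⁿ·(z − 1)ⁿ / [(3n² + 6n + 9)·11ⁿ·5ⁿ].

R = 55/441

The ratio of consecutive coefficients is [(3n² + 6n + 9)/(3(n+1)² + 6(n+1) + 9)] · 9·49/(11·5) → 441/55.
Convergence for |z − 1| · 441/55 < 1, i.e. |z − 1| < 55/441. So R = 55/441.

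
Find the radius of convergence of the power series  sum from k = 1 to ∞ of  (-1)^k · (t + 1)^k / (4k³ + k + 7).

R = 1

By the ratio test, |a_{k+1}/a_k| = (4k³ + k + 7)/(4(k+1)³ + (k+1) + 7) → 1.
So the series converges when |t + 1| < 1 and diverges when |t + 1| > 1; R = 1.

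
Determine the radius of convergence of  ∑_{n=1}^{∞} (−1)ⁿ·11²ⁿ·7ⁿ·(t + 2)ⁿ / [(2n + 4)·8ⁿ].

R = 8/847

The ratio of consecutive coefficients is [(2n + 4)/(2(n+1) + 4)] · 121·7/8 → 847/8.
Hence the series converges for |t + 2| < 1/(847/8) = 8/847, so the radius of convergence is 8/847.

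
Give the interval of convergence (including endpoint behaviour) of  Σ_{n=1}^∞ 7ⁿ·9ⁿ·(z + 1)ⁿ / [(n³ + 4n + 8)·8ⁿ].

Apply the ratio test: |a_{n+1}| / |a_n| = [(n³ + 4n + 8)/((n+1)³ + 4(n+1) + 8)] · 7·9/8, which tends to 63/8 as n → ∞.
The series converges when 63/8 · |z + 1| < 1, giving R = 8/63.
Check z = -55/63: the terms are on the order of 1/n³, so the series converges absolutely by comparison with the p-series (p = 3 > 1).
Check z = -71/63: absolute convergence follows by limit comparison with Σ 1/n³.

[-71/63, -55/63]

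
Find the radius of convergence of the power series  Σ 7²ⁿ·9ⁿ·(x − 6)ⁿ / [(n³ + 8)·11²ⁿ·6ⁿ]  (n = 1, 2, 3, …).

R = 242/147

By the ratio test, |a_{n+1}/a_n| = [(n³ + 8)/((n+1)³ + 8)] · 49·9/(121·6) → 147/242.
Convergence for |x − 6| · 147/242 < 1, i.e. |x − 6| < 242/147. So R = 242/147.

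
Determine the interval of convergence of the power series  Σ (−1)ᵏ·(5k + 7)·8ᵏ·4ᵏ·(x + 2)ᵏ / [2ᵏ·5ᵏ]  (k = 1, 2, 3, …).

By the ratio test, |a_{k+1}/a_k| = [(5(k+1) + 7)/(5k + 7)] · 8·4/(2·5) → 16/5.
Hence the series converges for |x + 2| < 1/(16/5) = 5/16, so the radius of convergence is 5/16.
At x = -27/16: the k-th term does not approach 0; divergence by the term test.
At x = -37/16: the terms do not tend to 0, so the series diverges.

(-37/16, -27/16)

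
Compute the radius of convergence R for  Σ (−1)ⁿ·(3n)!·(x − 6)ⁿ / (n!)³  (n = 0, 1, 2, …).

R = 1/27

Ratio test: |a_{n+1}/a_n| = (3n+1)·(3n+2)·(3n+3)/(n+1)³ → 27 as n → ∞.
Thus R = 1/(27) = 1/27.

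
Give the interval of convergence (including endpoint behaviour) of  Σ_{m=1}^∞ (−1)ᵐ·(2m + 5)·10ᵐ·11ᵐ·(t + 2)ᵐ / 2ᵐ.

The ratio of consecutive coefficients is [(2(m+1) + 5)/(2m + 5)] · 10·11/2 → 55.
Convergence for |t + 2| · 55 < 1, i.e. |t + 2| < 1/55. So R = 1/55.
At t = -109/55: the terms have absolute value of order m, which does not tend to 0, so the series diverges by the divergence test.
Check t = -111/55: the terms do not tend to 0, so the series diverges.

(-111/55, -109/55)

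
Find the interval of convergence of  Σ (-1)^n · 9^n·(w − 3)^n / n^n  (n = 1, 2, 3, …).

Applying the root test, |a_n|^(1/n) = 9/n → 0.
The limit is 0 for every w, so R = ∞.

(−∞, ∞)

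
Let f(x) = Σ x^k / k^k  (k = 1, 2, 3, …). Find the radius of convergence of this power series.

Applying the root test, |a_k|^(1/k) = 1/k → 0.
The limit is 0 for every x, so R = ∞.

R = ∞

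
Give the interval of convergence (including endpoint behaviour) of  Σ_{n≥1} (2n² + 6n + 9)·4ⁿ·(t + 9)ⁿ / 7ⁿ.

(-43/4, -29/4)

The ratio of consecutive coefficients is [(2(n+1)² + 6(n+1) + 9)/(2n² + 6n + 9)] · 4/7 → 4/7.
The series converges when 4/7 · |t + 9| < 1, giving R = 7/4.
Endpoint t = -29/4: the terms do not tend to 0, so the series diverges.
When t = -43/4, the n-th term does not approach 0; divergence by the term test.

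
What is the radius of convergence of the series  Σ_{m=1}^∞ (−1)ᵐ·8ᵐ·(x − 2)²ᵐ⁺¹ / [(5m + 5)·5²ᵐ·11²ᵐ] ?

R = 55√2/4

By the ratio test, |a_{m+1}/a_m| = [(5m + 5)/(5(m+1) + 5)] · 8/(25·121) → 8/3025.
Since the exponent of (x − 2) increases by 2 each term, convergence requires |x − 2|² < 3025/8, hence R = 55√2/4.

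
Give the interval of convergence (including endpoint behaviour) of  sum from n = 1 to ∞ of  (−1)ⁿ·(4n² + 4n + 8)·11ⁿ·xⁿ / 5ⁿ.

(-5/11, 5/11)

The ratio of consecutive coefficients is [(4(n+1)² + 4(n+1) + 8)/(4n² + 4n + 8)] · 11/5 → 11/5.
Convergence for |x| · 11/5 < 1, i.e. |x| < 5/11. So R = 5/11.
Endpoint x = 5/11: the n-th term does not approach 0; divergence by the term test.
When x = -5/11, the terms do not tend to 0, so the series diverges.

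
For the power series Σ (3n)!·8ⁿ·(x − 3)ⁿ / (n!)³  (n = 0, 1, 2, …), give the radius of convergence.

Ratio test: |a_{n+1}/a_n| = (3n+1)·(3n+2)·(3n+3)/(n+1)³ · 8 → 216 as n → ∞.
Thus R = 1/(216) = 1/216.

R = 1/216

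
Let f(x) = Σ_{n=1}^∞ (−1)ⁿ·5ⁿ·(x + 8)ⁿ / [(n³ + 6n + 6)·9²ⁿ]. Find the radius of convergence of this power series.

Ratio test: |a_{n+1}/a_n| = [(n³ + 6n + 6)/((n+1)³ + 6(n+1) + 6)] · 5/81 → 5/81 as n → ∞.
Convergence for |x + 8| · 5/81 < 1, i.e. |x + 8| < 81/5. So R = 81/5.

R = 81/5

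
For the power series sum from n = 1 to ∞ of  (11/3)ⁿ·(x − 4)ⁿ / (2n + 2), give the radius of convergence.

R = 3/11

Apply the ratio test: |a_{n+1}| / |a_n| = [(2n + 2)/(2(n+1) + 2)] · 11/3, which tends to 11/3 as n → ∞.
Hence the series converges for |x − 4| < 1/(11/3) = 3/11, so the radius of convergence is 3/11.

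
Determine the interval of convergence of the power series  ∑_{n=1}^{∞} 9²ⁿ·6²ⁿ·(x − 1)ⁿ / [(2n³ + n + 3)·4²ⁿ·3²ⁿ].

Apply the ratio test: |a_{n+1}| / |a_n| = [(2n³ + n + 3)/(2(n+1)³ + (n+1) + 3)] · 81·36/(16·9), which tends to 81/4 as n → ∞.
The series converges when 81/4 · |x − 1| < 1, giving R = 4/81.
At x = 85/81: the series is dominated by a constant times Σ 1/n³, which converges (p = 3 > 1).
Check x = 77/81: the series is dominated by a constant times Σ 1/n³, which converges (p = 3 > 1).

[77/81, 85/81]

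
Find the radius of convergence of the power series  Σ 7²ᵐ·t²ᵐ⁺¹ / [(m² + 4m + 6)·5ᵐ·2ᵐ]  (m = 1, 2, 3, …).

R = √10/7

Apply the ratio test: |a_{m+1}| / |a_m| = [(m² + 4m + 6)/((m+1)² + 4(m+1) + 6)] · 49/(5·2), which tends to 49/10 as m → ∞.
Successive powers of t differ by 2, so the series converges when |t|² · 49/10 < 1, i.e. |t| < √(10/49). So R = √10/7.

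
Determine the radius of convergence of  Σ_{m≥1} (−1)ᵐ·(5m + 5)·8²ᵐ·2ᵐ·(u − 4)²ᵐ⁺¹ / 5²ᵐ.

R = 5√2/16

Apply the ratio test: |a_{m+1}| / |a_m| = [(5(m+1) + 5)/(5m + 5)] · 64·2/25, which tends to 128/25 as m → ∞.
Successive powers of (u − 4) differ by 2, so the series converges when |u − 4|² · 128/25 < 1, i.e. |u − 4| < √(25/128). So R = 5√2/16.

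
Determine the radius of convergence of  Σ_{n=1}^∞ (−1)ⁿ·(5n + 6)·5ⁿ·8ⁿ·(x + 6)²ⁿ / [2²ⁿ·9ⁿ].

R = 3√10/10

The ratio of consecutive coefficients is [(5(n+1) + 6)/(5n + 6)] · 5·8/(4·9) → 10/9.
Writing y = (x + 6)², the series in y has radius 9/10, so |x + 6| < √(9/10) and R = 3√10/10.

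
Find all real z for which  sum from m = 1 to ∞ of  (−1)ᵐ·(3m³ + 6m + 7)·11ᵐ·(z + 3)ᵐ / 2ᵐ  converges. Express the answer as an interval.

Apply the ratio test: |a_{m+1}| / |a_m| = [(3(m+1)³ + 6(m+1) + 7)/(3m³ + 6m + 7)] · 11/2, which tends to 11/2 as m → ∞.
Convergence for |z + 3| · 11/2 < 1, i.e. |z + 3| < 2/11. So R = 2/11.
Check z = -31/11: the terms do not tend to 0, so the series diverges.
At z = -35/11: the terms do not tend to 0, so the series diverges.

(-35/11, -31/11)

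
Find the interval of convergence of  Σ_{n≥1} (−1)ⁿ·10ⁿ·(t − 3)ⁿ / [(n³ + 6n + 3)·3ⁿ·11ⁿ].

[-3/10, 63/10]

By the ratio test, |a_{n+1}/a_n| = [(n³ + 6n + 3)/((n+1)³ + 6(n+1) + 3)] · 10/(3·11) → 10/33.
Thus R = 1/(10/33) = 33/10.
When t = 63/10, the series is dominated by a constant times Σ 1/n³, which converges (p = 3 > 1).
At t = -3/10: the terms are on the order of 1/n³, so the series converges absolutely by comparison with the p-series (p = 3 > 1).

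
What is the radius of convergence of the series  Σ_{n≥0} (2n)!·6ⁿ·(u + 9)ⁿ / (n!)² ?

R = 1/24

The ratio of consecutive coefficients is (2n+1)·(2n+2)/(n+1)² · 6 → 24.
Hence the series converges for |u + 9| < 1/(24) = 1/24, so the radius of convergence is 1/24.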